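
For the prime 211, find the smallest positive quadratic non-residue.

2

(2/211) = −1, so 2 is the smallest positive non-residue mod 211.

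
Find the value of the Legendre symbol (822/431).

-1

First reduce: 822 ≡ 391 (mod 431).
Reciprocity: 391 ≡ 3 and 431 ≡ 3 (mod 4), so (391/431) = −(431/391).
Reduce top mod 391: now compute (40/391).
Pull out 2^3: since 391 ≡ 7 (mod 8), (2/391) = +1, so (2/391)^3 = +1.
Reciprocity: 5 ≡ 1 and 391 ≡ 3 (mod 4), so (5/391) = +(391/5).
Reduce top mod 5: now compute (1/5).
Reached (1/5) = 1. Collecting the sign flips along the way, the symbol is -1.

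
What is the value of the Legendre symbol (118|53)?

-1

Euler's criterion: (118/53) ≡ 12^26 (mod 53).
12^2 ≡ 38 (mod 53)
12^4 ≡ 13 (mod 53)
12^8 ≡ 10 (mod 53)
12^16 ≡ 47 (mod 53)
12^26 = 12^(16+8+2) ≡ 52 (mod 53).
Result is 52 ≡ −1, so (118/53) = −1.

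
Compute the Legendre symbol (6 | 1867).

Pull out 2: since 1867 ≡ 3 (mod 8), (2/1867) = -1.
Reciprocity: 3 ≡ 3 and 1867 ≡ 3 (mod 4), so (3/1867) = −(1867/3).
Reduce top mod 3: now compute (1/3).
Reached (1/3) = 1. Collecting the sign flips along the way, the symbol is +1.

1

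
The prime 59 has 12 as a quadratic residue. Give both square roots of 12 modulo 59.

22, 37

Since 59 ≡ 3 (mod 4), a square root of 12 is 12^((59+1)/4) = 12^15 mod 59.
Repeated squaring: 12^2≡26, 12^4≡27, 12^8≡21 (mod 59).
12^15 = 12^(8+4+2+1) ≡ 22 (mod 59).
Check: 22² = 484 ≡ 12 (mod 59). The two roots are 22 and 37.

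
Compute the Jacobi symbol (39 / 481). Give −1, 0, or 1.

Reciprocity: 39 ≡ 3 and 481 ≡ 1 (mod 4), so (39/481) = +(481/39).
Reduce top mod 39: now compute (13/39).
Reciprocity: 13 ≡ 1 and 39 ≡ 3 (mod 4), so (13/39) = +(39/13).
Reduce top mod 13: now compute (0/13).
Top reduces to 0: gcd > 1, so the symbol is 0.

0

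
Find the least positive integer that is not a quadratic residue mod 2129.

(2/2129) = +1, so 2 is a residue.
(3/2129) = −1, so 3 is the smallest positive non-residue mod 2129.

3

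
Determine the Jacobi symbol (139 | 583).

Reciprocity: 139 ≡ 3 and 583 ≡ 3 (mod 4), so (139/583) = −(583/139).
Reduce top mod 139: now compute (27/139).
Reciprocity: 27 ≡ 3 and 139 ≡ 3 (mod 4), so (27/139) = −(139/27).
Reduce top mod 27: now compute (4/27).
Pull out 2^2: since 27 ≡ 3 (mod 8), (2/27) = -1, so (2/27)^2 = +1.
Reached (1/27) = 1. Collecting the sign flips along the way, the symbol is +1.

1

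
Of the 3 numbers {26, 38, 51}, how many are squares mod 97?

0

(26/97) = -1 → non-residue.
(38/97) = -1 → non-residue.
(51/97) = -1 → non-residue.
Total quadratic residues among the 3: 0.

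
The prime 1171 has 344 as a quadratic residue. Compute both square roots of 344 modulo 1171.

Since 1171 ≡ 3 (mod 4), a square root of 344 is 344^((1171+1)/4) = 344^293 mod 1171.
Repeated squaring: 344^2≡65, 344^4≡712, 344^8≡1072, 344^16≡433, 344^32≡129, 344^64≡247, 344^128≡117, 344^256≡808 (mod 1171).
344^293 = 344^(256+32+4+1) ≡ 115 (mod 1171).
Check: 115² = 13225 ≡ 344 (mod 1171). The two roots are 115 and 1056.

115, 1056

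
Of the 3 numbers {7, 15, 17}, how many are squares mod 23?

0

(7/23) = -1 → non-residue.
(15/23) = -1 → non-residue.
(17/23) = -1 → non-residue.
Total quadratic residues among the 3: 0.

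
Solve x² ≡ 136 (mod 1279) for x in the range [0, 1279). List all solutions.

Since 1279 ≡ 3 (mod 4), a square root of 136 is 136^((1279+1)/4) = 136^320 mod 1279.
Repeated squaring: 136^2≡590, 136^4≡212, 136^8≡179, 136^16≡66, 136^32≡519, 136^64≡771, 136^128≡985, 136^256≡743 (mod 1279).
136^320 = 136^(256+64) ≡ 1140 (mod 1279).
Check: 1140² = 1299600 ≡ 136 (mod 1279). The two roots are 139 and 1140.

139, 1140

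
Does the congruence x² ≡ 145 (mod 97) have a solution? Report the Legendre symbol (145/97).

1

First reduce: 145 ≡ 48 (mod 97).
Pull out 2^4: since 97 ≡ 1 (mod 8), (2/97) = +1, so (2/97)^4 = +1.
Reciprocity: 3 ≡ 3 and 97 ≡ 1 (mod 4), so (3/97) = +(97/3).
Reduce top mod 3: now compute (1/3).
Reached (1/3) = 1. Collecting the sign flips along the way, the symbol is +1.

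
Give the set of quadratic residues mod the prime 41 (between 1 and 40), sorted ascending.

1 2 4 5 8 9 10 16 18 20 21 23 25 31 32 33 36 37 39 40

Square k = 1,…,20 (k and 41−k give the same square):
1²=1, 2²=4, 3²=9, 4²=16, 5²=25, 6²=36, 7²≡8, 8²≡23, 9²≡40, 10²≡18, 11²≡39, 12²≡21, 13²≡5, 14²≡32, 15²≡20, 16²≡10, 17²≡2, 18²≡37, 19²≡33, 20²≡31 (mod 41).
So the quadratic residues mod 41 are {1, 2, 4, 5, 8, 9, 10, 16, 18, 20, 21, 23, 25, 31, 32, 33, 36, 37, 39, 40}.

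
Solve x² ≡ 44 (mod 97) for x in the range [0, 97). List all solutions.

97 ≡ 1 (mod 4), so we find a root by search.
Trying successive values, 23² = 529 ≡ 44 (mod 97). The other root is 97 − 23 = 74.

23, 74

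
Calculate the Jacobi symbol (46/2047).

Pull out 2: since 2047 ≡ 7 (mod 8), (2/2047) = +1.
Reciprocity: 23 ≡ 3 and 2047 ≡ 3 (mod 4), so (23/2047) = −(2047/23).
Reduce top mod 23: now compute (0/23).
Top reduces to 0: gcd > 1, so the symbol is 0.

0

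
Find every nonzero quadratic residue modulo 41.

1, 2, 4, 5, 8, 9, 10, 16, 18, 20, 21, 23, 25, 31, 32, 33, 36, 37, 39, 40

Square k = 1,…,20 (k and 41−k give the same square):
1²=1, 2²=4, 3²=9, 4²=16, 5²=25, 6²=36, 7²≡8, 8²≡23, 9²≡40, 10²≡18, 11²≡39, 12²≡21, 13²≡5, 14²≡32, 15²≡20, 16²≡10, 17²≡2, 18²≡37, 19²≡33, 20²≡31 (mod 41).
So the quadratic residues mod 41 are {1, 2, 4, 5, 8, 9, 10, 16, 18, 20, 21, 23, 25, 31, 32, 33, 36, 37, 39, 40}.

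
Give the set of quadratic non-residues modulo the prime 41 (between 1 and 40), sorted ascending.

3 6 7 11 12 13 14 15 17 19 22 24 26 27 28 29 30 34 35 38

Square k = 1,…,20 (k and 41−k give the same square):
1²=1, 2²=4, 3²=9, 4²=16, 5²=25, 6²=36, 7²≡8, 8²≡23, 9²≡40, 10²≡18, 11²≡39, 12²≡21, 13²≡5, 14²≡32, 15²≡20, 16²≡10, 17²≡2, 18²≡37, 19²≡33, 20²≡31 (mod 41).
The residues are {1, 2, 4, 5, 8, 9, 10, 16, 18, 20, 21, 23, 25, 31, 32, 33, 36, 37, 39, 40}; the non-residues are the remaining 20 nonzero classes.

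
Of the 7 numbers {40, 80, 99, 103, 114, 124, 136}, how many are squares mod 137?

(40/137) = -1 → non-residue.
(80/137) = -1 → non-residue.
(99/137) = +1 → QR.
(103/137) = +1 → QR.
(114/137) = -1 → non-residue.
(124/137) = -1 → non-residue.
(136/137) = +1 → QR.
Total quadratic residues among the 7: 3.

3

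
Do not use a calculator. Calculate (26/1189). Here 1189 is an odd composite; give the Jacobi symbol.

1

Pull out 2: since 1189 ≡ 5 (mod 8), (2/1189) = -1.
Reciprocity: 13 ≡ 1 and 1189 ≡ 1 (mod 4), so (13/1189) = +(1189/13).
Reduce top mod 13: now compute (6/13).
Pull out 2: since 13 ≡ 5 (mod 8), (2/13) = -1.
Reciprocity: 3 ≡ 3 and 13 ≡ 1 (mod 4), so (3/13) = +(13/3).
Reduce top mod 3: now compute (1/3).
Reached (1/3) = 1. Collecting the sign flips along the way, the symbol is +1.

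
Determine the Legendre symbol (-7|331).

1

Euler's criterion: (-7/331) ≡ 324^165 (mod 331).
324^2 ≡ 49 (mod 331)
324^4 ≡ 84 (mod 331)
324^8 ≡ 105 (mod 331)
324^16 ≡ 102 (mod 331)
324^32 ≡ 143 (mod 331)
324^64 ≡ 258 (mod 331)
324^128 ≡ 33 (mod 331)
324^165 = 324^(128+32+4+1) ≡ 1 (mod 331).
Result is 1, so (-7/331) = 1.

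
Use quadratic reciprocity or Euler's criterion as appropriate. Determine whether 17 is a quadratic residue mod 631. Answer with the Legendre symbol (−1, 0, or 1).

1

Euler's criterion: (17/631) ≡ 17^315 (mod 631).
17^2 ≡ 289 (mod 631)
17^4 ≡ 229 (mod 631)
17^8 ≡ 68 (mod 631)
17^16 ≡ 207 (mod 631)
17^32 ≡ 572 (mod 631)
17^64 ≡ 326 (mod 631)
17^128 ≡ 268 (mod 631)
17^256 ≡ 521 (mod 631)
17^315 = 17^(256+32+16+8+2+1) ≡ 1 (mod 631).
Result is 1, so (17/631) = 1.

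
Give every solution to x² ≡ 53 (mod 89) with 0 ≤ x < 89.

26, 63

89 ≡ 1 (mod 4), so we find a root by search.
Trying successive values, 26² = 676 ≡ 53 (mod 89). The other root is 89 − 26 = 63.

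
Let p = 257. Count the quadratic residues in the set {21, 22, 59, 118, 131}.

(21/257) = +1 → QR.
(22/257) = +1 → QR.
(59/257) = +1 → QR.
(118/257) = +1 → QR.
(131/257) = -1 → non-residue.
Total quadratic residues among the 5: 4.

4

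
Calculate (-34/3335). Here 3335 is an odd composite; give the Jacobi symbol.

First reduce: -34 ≡ 3301 (mod 3335).
Reciprocity: 3301 ≡ 1 and 3335 ≡ 3 (mod 4), so (3301/3335) = +(3335/3301).
Reduce top mod 3301: now compute (34/3301).
Pull out 2: since 3301 ≡ 5 (mod 8), (2/3301) = -1.
Reciprocity: 17 ≡ 1 and 3301 ≡ 1 (mod 4), so (17/3301) = +(3301/17).
Reduce top mod 17: now compute (3/17).
Reciprocity: 3 ≡ 3 and 17 ≡ 1 (mod 4), so (3/17) = +(17/3).
Reduce top mod 3: now compute (2/3).
Pull out 2: since 3 ≡ 3 (mod 8), (2/3) = -1.
Reached (1/3) = 1. Collecting the sign flips along the way, the symbol is +1.

1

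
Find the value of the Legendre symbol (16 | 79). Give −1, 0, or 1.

1

Euler's criterion: (16/79) ≡ 16^39 (mod 79).
16^2 ≡ 19 (mod 79)
16^4 ≡ 45 (mod 79)
16^8 ≡ 50 (mod 79)
16^16 ≡ 51 (mod 79)
16^32 ≡ 73 (mod 79)
16^39 = 16^(32+4+2+1) ≡ 1 (mod 79).
Result is 1, so (16/79) = 1.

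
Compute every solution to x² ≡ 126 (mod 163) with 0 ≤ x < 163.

17, 146

Since 163 ≡ 3 (mod 4), a square root of 126 is 126^((163+1)/4) = 126^41 mod 163.
Repeated squaring: 126^2≡65, 126^4≡150, 126^8≡6, 126^16≡36, 126^32≡155 (mod 163).
126^41 = 126^(32+8+1) ≡ 146 (mod 163).
Check: 146² = 21316 ≡ 126 (mod 163). The two roots are 17 and 146.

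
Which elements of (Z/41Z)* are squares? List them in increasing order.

1 2 4 5 8 9 10 16 18 20 21 23 25 31 32 33 36 37 39 40

Square k = 1,…,20 (k and 41−k give the same square):
1²=1, 2²=4, 3²=9, 4²=16, 5²=25, 6²=36, 7²≡8, 8²≡23, 9²≡40, 10²≡18, 11²≡39, 12²≡21, 13²≡5, 14²≡32, 15²≡20, 16²≡10, 17²≡2, 18²≡37, 19²≡33, 20²≡31 (mod 41).
So the quadratic residues mod 41 are {1, 2, 4, 5, 8, 9, 10, 16, 18, 20, 21, 23, 25, 31, 32, 33, 36, 37, 39, 40}.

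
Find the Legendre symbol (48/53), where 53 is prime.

Pull out 2^4: since 53 ≡ 5 (mod 8), (2/53) = -1, so (2/53)^4 = +1.
Reciprocity: 3 ≡ 3 and 53 ≡ 1 (mod 4), so (3/53) = +(53/3).
Reduce top mod 3: now compute (2/3).
Pull out 2: since 3 ≡ 3 (mod 8), (2/3) = -1.
Reached (1/3) = 1. Collecting the sign flips along the way, the symbol is -1.

-1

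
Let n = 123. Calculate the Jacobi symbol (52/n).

Pull out 2^2: since 123 ≡ 3 (mod 8), (2/123) = -1, so (2/123)^2 = +1.
Reciprocity: 13 ≡ 1 and 123 ≡ 3 (mod 4), so (13/123) = +(123/13).
Reduce top mod 13: now compute (6/13).
Pull out 2: since 13 ≡ 5 (mod 8), (2/13) = -1.
Reciprocity: 3 ≡ 3 and 13 ≡ 1 (mod 4), so (3/13) = +(13/3).
Reduce top mod 3: now compute (1/3).
Reached (1/3) = 1. Collecting the sign flips along the way, the symbol is -1.

-1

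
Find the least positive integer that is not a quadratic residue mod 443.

2

(2/443) = −1, so 2 is the smallest positive non-residue mod 443.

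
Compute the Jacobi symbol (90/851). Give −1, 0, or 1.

-1

Pull out 2: since 851 ≡ 3 (mod 8), (2/851) = -1.
Reciprocity: 45 ≡ 1 and 851 ≡ 3 (mod 4), so (45/851) = +(851/45).
Reduce top mod 45: now compute (41/45).
Reciprocity: 41 ≡ 1 and 45 ≡ 1 (mod 4), so (41/45) = +(45/41).
Reduce top mod 41: now compute (4/41).
Pull out 2^2: since 41 ≡ 1 (mod 8), (2/41) = +1, so (2/41)^2 = +1.
Reached (1/41) = 1. Collecting the sign flips along the way, the symbol is -1.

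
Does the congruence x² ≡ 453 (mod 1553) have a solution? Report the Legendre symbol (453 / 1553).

Reciprocity: 453 ≡ 1 and 1553 ≡ 1 (mod 4), so (453/1553) = +(1553/453).
Reduce top mod 453: now compute (194/453).
Pull out 2: since 453 ≡ 5 (mod 8), (2/453) = -1.
Reciprocity: 97 ≡ 1 and 453 ≡ 1 (mod 4), so (97/453) = +(453/97).
Reduce top mod 97: now compute (65/97).
Reciprocity: 65 ≡ 1 and 97 ≡ 1 (mod 4), so (65/97) = +(97/65).
Reduce top mod 65: now compute (32/65).
Pull out 2^5: since 65 ≡ 1 (mod 8), (2/65) = +1, so (2/65)^5 = +1.
Reached (1/65) = 1. Collecting the sign flips along the way, the symbol is -1.

-1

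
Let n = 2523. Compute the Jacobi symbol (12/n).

0

Pull out 2^2: since 2523 ≡ 3 (mod 8), (2/2523) = -1, so (2/2523)^2 = +1.
Reciprocity: 3 ≡ 3 and 2523 ≡ 3 (mod 4), so (3/2523) = −(2523/3).
Reduce top mod 3: now compute (0/3).
Top reduces to 0: gcd > 1, so the symbol is 0.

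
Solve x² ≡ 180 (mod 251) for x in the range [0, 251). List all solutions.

96, 155

Since 251 ≡ 3 (mod 4), a square root of 180 is 180^((251+1)/4) = 180^63 mod 251.
Repeated squaring: 180^2≡21, 180^4≡190, 180^8≡207, 180^16≡179, 180^32≡164 (mod 251).
180^63 = 180^(32+16+8+4+2+1) ≡ 155 (mod 251).
Check: 155² = 24025 ≡ 180 (mod 251). The two roots are 96 and 155.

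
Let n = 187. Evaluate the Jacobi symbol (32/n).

Pull out 2^5: since 187 ≡ 3 (mod 8), (2/187) = -1, so (2/187)^5 = -1.
Reached (1/187) = 1. Collecting the sign flips along the way, the symbol is -1.

-1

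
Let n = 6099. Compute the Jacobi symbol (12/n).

0

Pull out 2^2: since 6099 ≡ 3 (mod 8), (2/6099) = -1, so (2/6099)^2 = +1.
Reciprocity: 3 ≡ 3 and 6099 ≡ 3 (mod 4), so (3/6099) = −(6099/3).
Reduce top mod 3: now compute (0/3).
Top reduces to 0: gcd > 1, so the symbol is 0.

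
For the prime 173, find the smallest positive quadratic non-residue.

2

(2/173) = −1, so 2 is the smallest positive non-residue mod 173.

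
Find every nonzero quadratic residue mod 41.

Square k = 1,…,20 (k and 41−k give the same square):
1²=1, 2²=4, 3²=9, 4²=16, 5²=25, 6²=36, 7²≡8, 8²≡23, 9²≡40, 10²≡18, 11²≡39, 12²≡21, 13²≡5, 14²≡32, 15²≡20, 16²≡10, 17²≡2, 18²≡37, 19²≡33, 20²≡31 (mod 41).
So the quadratic residues mod 41 are {1, 2, 4, 5, 8, 9, 10, 16, 18, 20, 21, 23, 25, 31, 32, 33, 36, 37, 39, 40}.

1 2 4 5 8 9 10 16 18 20 21 23 25 31 32 33 36 37 39 40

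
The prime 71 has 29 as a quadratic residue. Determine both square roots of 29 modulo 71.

Since 71 ≡ 3 (mod 4), a square root of 29 is 29^((71+1)/4) = 29^18 mod 71.
Repeated squaring: 29^2≡60, 29^4≡50, 29^8≡15, 29^16≡12 (mod 71).
29^18 = 29^(16+2) ≡ 10 (mod 71).
Check: 10² = 100 ≡ 29 (mod 71). The two roots are 10 and 61.

10, 61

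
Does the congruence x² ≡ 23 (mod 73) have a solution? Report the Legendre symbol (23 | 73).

1

Reciprocity: 23 ≡ 3 and 73 ≡ 1 (mod 4), so (23/73) = +(73/23).
Reduce top mod 23: now compute (4/23).
Pull out 2^2: since 23 ≡ 7 (mod 8), (2/23) = +1, so (2/23)^2 = +1.
Reached (1/23) = 1. Collecting the sign flips along the way, the symbol is +1.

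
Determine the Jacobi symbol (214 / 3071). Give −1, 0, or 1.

-1

Pull out 2: since 3071 ≡ 7 (mod 8), (2/3071) = +1.
Reciprocity: 107 ≡ 3 and 3071 ≡ 3 (mod 4), so (107/3071) = −(3071/107).
Reduce top mod 107: now compute (75/107).
Reciprocity: 75 ≡ 3 and 107 ≡ 3 (mod 4), so (75/107) = −(107/75).
Reduce top mod 75: now compute (32/75).
Pull out 2^5: since 75 ≡ 3 (mod 8), (2/75) = -1, so (2/75)^5 = -1.
Reached (1/75) = 1. Collecting the sign flips along the way, the symbol is -1.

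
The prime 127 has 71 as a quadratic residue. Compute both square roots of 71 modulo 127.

Since 127 ≡ 3 (mod 4), a square root of 71 is 71^((127+1)/4) = 71^32 mod 127.
Repeated squaring: 71^2≡88, 71^4≡124, 71^8≡9, 71^16≡81, 71^32≡84 (mod 127).
71^32 = 71^(32) ≡ 84 (mod 127).
Check: 84² = 7056 ≡ 71 (mod 127). The two roots are 43 and 84.

43, 84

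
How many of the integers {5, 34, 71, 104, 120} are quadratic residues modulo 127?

4

(5/127) = -1 → non-residue.
(34/127) = +1 → QR.
(71/127) = +1 → QR.
(104/127) = +1 → QR.
(120/127) = +1 → QR.
Total quadratic residues among the 5: 4.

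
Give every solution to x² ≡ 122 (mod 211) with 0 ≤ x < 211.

Since 211 ≡ 3 (mod 4), a square root of 122 is 122^((211+1)/4) = 122^53 mod 211.
Repeated squaring: 122^2≡114, 122^4≡125, 122^8≡11, 122^16≡121, 122^32≡82 (mod 211).
122^53 = 122^(32+16+4+1) ≡ 79 (mod 211).
Check: 79² = 6241 ≡ 122 (mod 211). The two roots are 79 and 132.

79, 132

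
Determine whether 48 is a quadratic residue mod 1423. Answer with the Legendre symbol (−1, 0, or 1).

-1

Pull out 2^4: since 1423 ≡ 7 (mod 8), (2/1423) = +1, so (2/1423)^4 = +1.
Reciprocity: 3 ≡ 3 and 1423 ≡ 3 (mod 4), so (3/1423) = −(1423/3).
Reduce top mod 3: now compute (1/3).
Reached (1/3) = 1. Collecting the sign flips along the way, the symbol is -1.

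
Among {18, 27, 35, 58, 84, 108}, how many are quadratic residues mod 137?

1

(18/137) = +1 → QR.
(27/137) = -1 → non-residue.
(35/137) = -1 → non-residue.
(58/137) = -1 → non-residue.
(84/137) = -1 → non-residue.
(108/137) = -1 → non-residue.
Total quadratic residues among the 6: 1.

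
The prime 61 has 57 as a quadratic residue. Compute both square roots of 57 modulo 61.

61 ≡ 1 (mod 4), so we find a root by search.
Trying successive values, 22² = 484 ≡ 57 (mod 61). The other root is 61 − 22 = 39.

22, 39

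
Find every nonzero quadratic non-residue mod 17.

3, 5, 6, 7, 10, 11, 12, 14

Square k = 1,…,8 (k and 17−k give the same square):
1²=1, 2²=4, 3²=9, 4²=16, 5²≡8, 6²≡2, 7²≡15, 8²≡13 (mod 17).
The residues are {1, 2, 4, 8, 9, 13, 15, 16}; the non-residues are the remaining 8 nonzero classes.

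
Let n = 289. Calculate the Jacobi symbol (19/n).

1

Reciprocity: 19 ≡ 3 and 289 ≡ 1 (mod 4), so (19/289) = +(289/19).
Reduce top mod 19: now compute (4/19).
Pull out 2^2: since 19 ≡ 3 (mod 8), (2/19) = -1, so (2/19)^2 = +1.
Reached (1/19) = 1. Collecting the sign flips along the way, the symbol is +1.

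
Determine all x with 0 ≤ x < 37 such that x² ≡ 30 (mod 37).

17, 20

37 ≡ 1 (mod 4), so we find a root by search.
Trying successive values, 17² = 289 ≡ 30 (mod 37). The other root is 37 − 17 = 20.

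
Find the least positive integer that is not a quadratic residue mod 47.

(2/47) = +1, so 2 is a residue.
(3/47) = +1, so 3 is a residue.
(4/47) = +1, so 4 is a residue.
(5/47) = −1, so 5 is the smallest positive non-residue mod 47.

5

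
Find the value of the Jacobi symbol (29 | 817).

1

Reciprocity: 29 ≡ 1 and 817 ≡ 1 (mod 4), so (29/817) = +(817/29).
Reduce top mod 29: now compute (5/29).
Reciprocity: 5 ≡ 1 and 29 ≡ 1 (mod 4), so (5/29) = +(29/5).
Reduce top mod 5: now compute (4/5).
Pull out 2^2: since 5 ≡ 5 (mod 8), (2/5) = -1, so (2/5)^2 = +1.
Reached (1/5) = 1. Collecting the sign flips along the way, the symbol is +1.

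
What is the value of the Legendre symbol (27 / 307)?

Reciprocity: 27 ≡ 3 and 307 ≡ 3 (mod 4), so (27/307) = −(307/27).
Reduce top mod 27: now compute (10/27).
Pull out 2: since 27 ≡ 3 (mod 8), (2/27) = -1.
Reciprocity: 5 ≡ 1 and 27 ≡ 3 (mod 4), so (5/27) = +(27/5).
Reduce top mod 5: now compute (2/5).
Pull out 2: since 5 ≡ 5 (mod 8), (2/5) = -1.
Reached (1/5) = 1. Collecting the sign flips along the way, the symbol is -1.

-1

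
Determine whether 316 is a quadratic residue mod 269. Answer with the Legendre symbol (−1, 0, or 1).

1

First reduce: 316 ≡ 47 (mod 269).
Reciprocity: 47 ≡ 3 and 269 ≡ 1 (mod 4), so (47/269) = +(269/47).
Reduce top mod 47: now compute (34/47).
Pull out 2: since 47 ≡ 7 (mod 8), (2/47) = +1.
Reciprocity: 17 ≡ 1 and 47 ≡ 3 (mod 4), so (17/47) = +(47/17).
Reduce top mod 17: now compute (13/17).
Reciprocity: 13 ≡ 1 and 17 ≡ 1 (mod 4), so (13/17) = +(17/13).
Reduce top mod 13: now compute (4/13).
Pull out 2^2: since 13 ≡ 5 (mod 8), (2/13) = -1, so (2/13)^2 = +1.
Reached (1/13) = 1. Collecting the sign flips along the way, the symbol is +1.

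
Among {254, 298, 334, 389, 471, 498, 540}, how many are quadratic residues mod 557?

(254/557) = -1 → non-residue.
(298/557) = -1 → non-residue.
(334/557) = -1 → non-residue.
(389/557) = +1 → QR.
(471/557) = -1 → non-residue.
(498/557) = +1 → QR.
(540/557) = +1 → QR.
Total quadratic residues among the 7: 3.

3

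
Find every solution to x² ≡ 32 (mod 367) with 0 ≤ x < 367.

51, 316

Since 367 ≡ 3 (mod 4), a square root of 32 is 32^((367+1)/4) = 32^92 mod 367.
Repeated squaring: 32^2≡290, 32^4≡57, 32^8≡313, 32^16≡347, 32^32≡33, 32^64≡355 (mod 367).
32^92 = 32^(64+16+8+4) ≡ 51 (mod 367).
Check: 51² = 2601 ≡ 32 (mod 367). The two roots are 51 and 316.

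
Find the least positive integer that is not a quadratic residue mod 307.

(2/307) = −1, so 2 is the smallest positive non-residue mod 307.

2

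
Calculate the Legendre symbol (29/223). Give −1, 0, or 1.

1

Euler's criterion: (29/223) ≡ 29^111 (mod 223).
29^2 ≡ 172 (mod 223)
29^4 ≡ 148 (mod 223)
29^8 ≡ 50 (mod 223)
29^16 ≡ 47 (mod 223)
29^32 ≡ 202 (mod 223)
29^64 ≡ 218 (mod 223)
29^111 = 29^(64+32+8+4+2+1) ≡ 1 (mod 223).
Result is 1, so (29/223) = 1.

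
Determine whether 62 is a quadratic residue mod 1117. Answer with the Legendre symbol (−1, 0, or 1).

Pull out 2: since 1117 ≡ 5 (mod 8), (2/1117) = -1.
Reciprocity: 31 ≡ 3 and 1117 ≡ 1 (mod 4), so (31/1117) = +(1117/31).
Reduce top mod 31: now compute (1/31).
Reached (1/31) = 1. Collecting the sign flips along the way, the symbol is -1.

-1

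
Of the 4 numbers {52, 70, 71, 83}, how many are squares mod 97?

1

(52/97) = -1 → non-residue.
(70/97) = +1 → QR.
(71/97) = -1 → non-residue.
(83/97) = -1 → non-residue.
Total quadratic residues among the 4: 1.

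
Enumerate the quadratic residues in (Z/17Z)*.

1 2 4 8 9 13 15 16

Square k = 1,…,8 (k and 17−k give the same square):
1²=1, 2²=4, 3²=9, 4²=16, 5²≡8, 6²≡2, 7²≡15, 8²≡13 (mod 17).
So the quadratic residues mod 17 are {1, 2, 4, 8, 9, 13, 15, 16}.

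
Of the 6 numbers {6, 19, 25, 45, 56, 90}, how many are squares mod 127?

2

(6/127) = -1 → non-residue.
(19/127) = +1 → QR.
(25/127) = +1 → QR.
(45/127) = -1 → non-residue.
(56/127) = -1 → non-residue.
(90/127) = -1 → non-residue.
Total quadratic residues among the 6: 2.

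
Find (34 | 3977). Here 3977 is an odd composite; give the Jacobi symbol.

1

Pull out 2: since 3977 ≡ 1 (mod 8), (2/3977) = +1.
Reciprocity: 17 ≡ 1 and 3977 ≡ 1 (mod 4), so (17/3977) = +(3977/17).
Reduce top mod 17: now compute (16/17).
Pull out 2^4: since 17 ≡ 1 (mod 8), (2/17) = +1, so (2/17)^4 = +1.
Reached (1/17) = 1. Collecting the sign flips along the way, the symbol is +1.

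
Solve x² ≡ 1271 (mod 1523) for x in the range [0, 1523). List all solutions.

568, 955

Since 1523 ≡ 3 (mod 4), a square root of 1271 is 1271^((1523+1)/4) = 1271^381 mod 1523.
Repeated squaring: 1271^2≡1061, 1271^4≡224, 1271^8≡1440, 1271^16≡797, 1271^32≡118, 1271^64≡217, 1271^128≡1399, 1271^256≡146 (mod 1523).
1271^381 = 1271^(256+64+32+16+8+4+1) ≡ 568 (mod 1523).
Check: 568² = 322624 ≡ 1271 (mod 1523). The two roots are 568 and 955.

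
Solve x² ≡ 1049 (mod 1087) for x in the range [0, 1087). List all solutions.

168, 919

Since 1087 ≡ 3 (mod 4), a square root of 1049 is 1049^((1087+1)/4) = 1049^272 mod 1087.
Repeated squaring: 1049^2≡357, 1049^4≡270, 1049^8≡71, 1049^16≡693, 1049^32≡882, 1049^64≡719, 1049^128≡636, 1049^256≡132 (mod 1087).
1049^272 = 1049^(256+16) ≡ 168 (mod 1087).
Check: 168² = 28224 ≡ 1049 (mod 1087). The two roots are 168 and 919.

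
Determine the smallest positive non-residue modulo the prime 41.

3

(2/41) = +1, so 2 is a residue.
(3/41) = −1, so 3 is the smallest positive non-residue mod 41.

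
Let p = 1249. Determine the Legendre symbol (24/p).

Pull out 2^3: since 1249 ≡ 1 (mod 8), (2/1249) = +1, so (2/1249)^3 = +1.
Reciprocity: 3 ≡ 3 and 1249 ≡ 1 (mod 4), so (3/1249) = +(1249/3).
Reduce top mod 3: now compute (1/3).
Reached (1/3) = 1. Collecting the sign flips along the way, the symbol is +1.

1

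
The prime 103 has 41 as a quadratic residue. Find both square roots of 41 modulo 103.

12, 91

Since 103 ≡ 3 (mod 4), a square root of 41 is 41^((103+1)/4) = 41^26 mod 103.
Repeated squaring: 41^2≡33, 41^4≡59, 41^8≡82, 41^16≡29 (mod 103).
41^26 = 41^(16+8+2) ≡ 91 (mod 103).
Check: 91² = 8281 ≡ 41 (mod 103). The two roots are 12 and 91.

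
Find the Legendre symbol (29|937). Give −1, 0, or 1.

Reciprocity: 29 ≡ 1 and 937 ≡ 1 (mod 4), so (29/937) = +(937/29).
Reduce top mod 29: now compute (9/29).
Reciprocity: 9 ≡ 1 and 29 ≡ 1 (mod 4), so (9/29) = +(29/9).
Reduce top mod 9: now compute (2/9).
Pull out 2: since 9 ≡ 1 (mod 8), (2/9) = +1.
Reached (1/9) = 1. Collecting the sign flips along the way, the symbol is +1.

1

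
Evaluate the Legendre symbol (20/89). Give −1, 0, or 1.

1

Pull out 2^2: since 89 ≡ 1 (mod 8), (2/89) = +1, so (2/89)^2 = +1.
Reciprocity: 5 ≡ 1 and 89 ≡ 1 (mod 4), so (5/89) = +(89/5).
Reduce top mod 5: now compute (4/5).
Pull out 2^2: since 5 ≡ 5 (mod 8), (2/5) = -1, so (2/5)^2 = +1.
Reached (1/5) = 1. Collecting the sign flips along the way, the symbol is +1.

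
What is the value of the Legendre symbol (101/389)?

-1

Euler's criterion: (101/389) ≡ 101^194 (mod 389).
101^2 ≡ 87 (mod 389)
101^4 ≡ 178 (mod 389)
101^8 ≡ 175 (mod 389)
101^16 ≡ 283 (mod 389)
101^32 ≡ 344 (mod 389)
101^64 ≡ 80 (mod 389)
101^128 ≡ 176 (mod 389)
101^194 = 101^(128+64+2) ≡ 388 (mod 389).
Result is 388 ≡ −1, so (101/389) = −1.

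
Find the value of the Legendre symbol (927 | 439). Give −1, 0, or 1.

Euler's criterion: (927/439) ≡ 49^219 (mod 439).
49^2 ≡ 206 (mod 439)
49^4 ≡ 292 (mod 439)
49^8 ≡ 98 (mod 439)
49^16 ≡ 385 (mod 439)
49^32 ≡ 282 (mod 439)
49^64 ≡ 65 (mod 439)
49^128 ≡ 274 (mod 439)
49^219 = 49^(128+64+16+8+2+1) ≡ 1 (mod 439).
Result is 1, so (927/439) = 1.

1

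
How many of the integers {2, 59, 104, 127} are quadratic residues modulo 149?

(2/149) = -1 → non-residue.
(59/149) = -1 → non-residue.
(104/149) = +1 → QR.
(127/149) = +1 → QR.
Total quadratic residues among the 4: 2.

2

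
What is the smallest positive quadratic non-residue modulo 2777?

(2/2777) = +1, so 2 is a residue.
(3/2777) = −1, so 3 is the smallest positive non-residue mod 2777.

3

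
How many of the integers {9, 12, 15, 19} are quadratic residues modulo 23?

2

(9/23) = +1 → QR.
(12/23) = +1 → QR.
(15/23) = -1 → non-residue.
(19/23) = -1 → non-residue.
Total quadratic residues among the 4: 2.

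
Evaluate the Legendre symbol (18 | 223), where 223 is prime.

1

Euler's criterion: (18/223) ≡ 18^111 (mod 223).
18^2 ≡ 101 (mod 223)
18^4 ≡ 166 (mod 223)
18^8 ≡ 127 (mod 223)
18^16 ≡ 73 (mod 223)
18^32 ≡ 200 (mod 223)
18^64 ≡ 83 (mod 223)
18^111 = 18^(64+32+8+4+2+1) ≡ 1 (mod 223).
Result is 1, so (18/223) = 1.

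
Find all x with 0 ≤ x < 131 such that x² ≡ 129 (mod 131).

28, 103

Since 131 ≡ 3 (mod 4), a square root of 129 is 129^((131+1)/4) = 129^33 mod 131.
Repeated squaring: 129^2≡4, 129^4≡16, 129^8≡125, 129^16≡36, 129^32≡117 (mod 131).
129^33 = 129^(32+1) ≡ 28 (mod 131).
Check: 28² = 784 ≡ 129 (mod 131). The two roots are 28 and 103.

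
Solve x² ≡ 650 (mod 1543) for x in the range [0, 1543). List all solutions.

186, 1357

Since 1543 ≡ 3 (mod 4), a square root of 650 is 650^((1543+1)/4) = 650^386 mod 1543.
Repeated squaring: 650^2≡1261, 650^4≡831, 650^8≡840, 650^16≡449, 650^32≡1011, 650^64≡655, 650^128≡71, 650^256≡412 (mod 1543).
650^386 = 650^(256+128+2) ≡ 1357 (mod 1543).
Check: 1357² = 1841449 ≡ 650 (mod 1543). The two roots are 186 and 1357.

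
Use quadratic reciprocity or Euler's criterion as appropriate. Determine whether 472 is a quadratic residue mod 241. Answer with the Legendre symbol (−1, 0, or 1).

1

First reduce: 472 ≡ 231 (mod 241).
Reciprocity: 231 ≡ 3 and 241 ≡ 1 (mod 4), so (231/241) = +(241/231).
Reduce top mod 231: now compute (10/231).
Pull out 2: since 231 ≡ 7 (mod 8), (2/231) = +1.
Reciprocity: 5 ≡ 1 and 231 ≡ 3 (mod 4), so (5/231) = +(231/5).
Reduce top mod 5: now compute (1/5).
Reached (1/5) = 1. Collecting the sign flips along the way, the symbol is +1.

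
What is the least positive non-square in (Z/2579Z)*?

(2/2579) = −1, so 2 is the smallest positive non-residue mod 2579.

2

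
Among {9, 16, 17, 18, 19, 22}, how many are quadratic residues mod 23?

3

(9/23) = +1 → QR.
(16/23) = +1 → QR.
(17/23) = -1 → non-residue.
(18/23) = +1 → QR.
(19/23) = -1 → non-residue.
(22/23) = -1 → non-residue.
Total quadratic residues among the 6: 3.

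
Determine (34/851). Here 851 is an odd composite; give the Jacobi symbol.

-1

Pull out 2: since 851 ≡ 3 (mod 8), (2/851) = -1.
Reciprocity: 17 ≡ 1 and 851 ≡ 3 (mod 4), so (17/851) = +(851/17).
Reduce top mod 17: now compute (1/17).
Reached (1/17) = 1. Collecting the sign flips along the way, the symbol is -1.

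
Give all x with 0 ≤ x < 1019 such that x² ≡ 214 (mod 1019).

Since 1019 ≡ 3 (mod 4), a square root of 214 is 214^((1019+1)/4) = 214^255 mod 1019.
Repeated squaring: 214^2≡960, 214^4≡424, 214^8≡432, 214^16≡147, 214^32≡210, 214^64≡283, 214^128≡607 (mod 1019).
214^255 = 214^(128+64+32+16+8+4+2+1) ≡ 917 (mod 1019).
Check: 917² = 840889 ≡ 214 (mod 1019). The two roots are 102 and 917.

102, 917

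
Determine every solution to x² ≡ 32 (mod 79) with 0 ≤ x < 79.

36, 43

Since 79 ≡ 3 (mod 4), a square root of 32 is 32^((79+1)/4) = 32^20 mod 79.
Repeated squaring: 32^2≡76, 32^4≡9, 32^8≡2, 32^16≡4 (mod 79).
32^20 = 32^(16+4) ≡ 36 (mod 79).
Check: 36² = 1296 ≡ 32 (mod 79). The two roots are 36 and 43.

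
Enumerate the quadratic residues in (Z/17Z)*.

1 2 4 8 9 13 15 16

Square k = 1,…,8 (k and 17−k give the same square):
1²=1, 2²=4, 3²=9, 4²=16, 5²≡8, 6²≡2, 7²≡15, 8²≡13 (mod 17).
So the quadratic residues mod 17 are {1, 2, 4, 8, 9, 13, 15, 16}.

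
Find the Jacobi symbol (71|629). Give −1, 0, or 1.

Reciprocity: 71 ≡ 3 and 629 ≡ 1 (mod 4), so (71/629) = +(629/71).
Reduce top mod 71: now compute (61/71).
Reciprocity: 61 ≡ 1 and 71 ≡ 3 (mod 4), so (61/71) = +(71/61).
Reduce top mod 61: now compute (10/61).
Pull out 2: since 61 ≡ 5 (mod 8), (2/61) = -1.
Reciprocity: 5 ≡ 1 and 61 ≡ 1 (mod 4), so (5/61) = +(61/5).
Reduce top mod 5: now compute (1/5).
Reached (1/5) = 1. Collecting the sign flips along the way, the symbol is -1.

-1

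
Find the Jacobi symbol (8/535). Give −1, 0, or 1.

Pull out 2^3: since 535 ≡ 7 (mod 8), (2/535) = +1, so (2/535)^3 = +1.
Reached (1/535) = 1. Collecting the sign flips along the way, the symbol is +1.

1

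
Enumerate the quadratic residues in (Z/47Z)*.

Square k = 1,…,23 (k and 47−k give the same square):
1²=1, 2²=4, 3²=9, 4²=16, 5²=25, 6²=36, 7²≡2, 8²≡17, 9²≡34, 10²≡6, 11²≡27, 12²≡3, 13²≡28, 14²≡8, 15²≡37, 16²≡21, 17²≡7, 18²≡42, 19²≡32, 20²≡24, 21²≡18, 22²≡14, 23²≡12 (mod 47).
So the quadratic residues mod 47 are {1, 2, 3, 4, 6, 7, 8, 9, 12, 14, 16, 17, 18, 21, 24, 25, 27, 28, 32, 34, 36, 37, 42}.

1 2 3 4 6 7 8 9 12 14 16 17 18 21 24 25 27 28 32 34 36 37 42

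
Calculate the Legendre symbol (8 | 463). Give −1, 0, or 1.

1

Pull out 2^3: since 463 ≡ 7 (mod 8), (2/463) = +1, so (2/463)^3 = +1.
Reached (1/463) = 1. Collecting the sign flips along the way, the symbol is +1.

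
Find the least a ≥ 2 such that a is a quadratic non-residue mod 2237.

2

(2/2237) = −1, so 2 is the smallest positive non-residue mod 2237.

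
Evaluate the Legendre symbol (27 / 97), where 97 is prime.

Euler's criterion: (27/97) ≡ 27^48 (mod 97).
27^2 ≡ 50 (mod 97)
27^4 ≡ 75 (mod 97)
27^8 ≡ 96 (mod 97)
27^16 ≡ 1 (mod 97)
27^32 ≡ 1 (mod 97)
27^48 = 27^(32+16) ≡ 1 (mod 97).
Result is 1, so (27/97) = 1.

1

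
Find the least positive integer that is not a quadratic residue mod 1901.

2

(2/1901) = −1, so 2 is the smallest positive non-residue mod 1901.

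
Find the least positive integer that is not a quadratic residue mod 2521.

11

(2/2521) = +1, so 2 is a residue.
(3/2521) = +1, so 3 is a residue.
(4/2521) = +1, so 4 is a residue.
(5/2521) = +1, so 5 is a residue.
(6/2521) = +1, so 6 is a residue.
(7/2521) = +1, so 7 is a residue.
(8/2521) = +1, so 8 is a residue.
(9/2521) = +1, so 9 is a residue.
(10/2521) = +1, so 10 is a residue.
(11/2521) = −1, so 11 is the smallest positive non-residue mod 2521.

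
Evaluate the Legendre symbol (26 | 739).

Pull out 2: since 739 ≡ 3 (mod 8), (2/739) = -1.
Reciprocity: 13 ≡ 1 and 739 ≡ 3 (mod 4), so (13/739) = +(739/13).
Reduce top mod 13: now compute (11/13).
Reciprocity: 11 ≡ 3 and 13 ≡ 1 (mod 4), so (11/13) = +(13/11).
Reduce top mod 11: now compute (2/11).
Pull out 2: since 11 ≡ 3 (mod 8), (2/11) = -1.
Reached (1/11) = 1. Collecting the sign flips along the way, the symbol is +1.

1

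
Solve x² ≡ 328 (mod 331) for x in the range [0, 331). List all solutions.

Since 331 ≡ 3 (mod 4), a square root of 328 is 328^((331+1)/4) = 328^83 mod 331.
Repeated squaring: 328^2≡9, 328^4≡81, 328^8≡272, 328^16≡171, 328^32≡113, 328^64≡191 (mod 331).
328^83 = 328^(64+16+2+1) ≡ 268 (mod 331).
Check: 268² = 71824 ≡ 328 (mod 331). The two roots are 63 and 268.

63, 268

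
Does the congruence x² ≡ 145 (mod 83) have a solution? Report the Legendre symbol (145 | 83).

-1

Euler's criterion: (145/83) ≡ 62^41 (mod 83).
62^2 ≡ 26 (mod 83)
62^4 ≡ 12 (mod 83)
62^8 ≡ 61 (mod 83)
62^16 ≡ 69 (mod 83)
62^32 ≡ 30 (mod 83)
62^41 = 62^(32+8+1) ≡ 82 (mod 83).
Result is 82 ≡ −1, so (145/83) = −1.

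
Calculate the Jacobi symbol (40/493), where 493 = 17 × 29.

1

Pull out 2^3: since 493 ≡ 5 (mod 8), (2/493) = -1, so (2/493)^3 = -1.
Reciprocity: 5 ≡ 1 and 493 ≡ 1 (mod 4), so (5/493) = +(493/5).
Reduce top mod 5: now compute (3/5).
Reciprocity: 3 ≡ 3 and 5 ≡ 1 (mod 4), so (3/5) = +(5/3).
Reduce top mod 3: now compute (2/3).
Pull out 2: since 3 ≡ 3 (mod 8), (2/3) = -1.
Reached (1/3) = 1. Collecting the sign flips along the way, the symbol is +1.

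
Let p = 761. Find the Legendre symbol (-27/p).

-1

First reduce: -27 ≡ 734 (mod 761).
Pull out 2: since 761 ≡ 1 (mod 8), (2/761) = +1.
Reciprocity: 367 ≡ 3 and 761 ≡ 1 (mod 4), so (367/761) = +(761/367).
Reduce top mod 367: now compute (27/367).
Reciprocity: 27 ≡ 3 and 367 ≡ 3 (mod 4), so (27/367) = −(367/27).
Reduce top mod 27: now compute (16/27).
Pull out 2^4: since 27 ≡ 3 (mod 8), (2/27) = -1, so (2/27)^4 = +1.
Reached (1/27) = 1. Collecting the sign flips along the way, the symbol is -1.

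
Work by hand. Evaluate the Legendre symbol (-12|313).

Euler's criterion: (-12/313) ≡ 301^156 (mod 313).
301^2 ≡ 144 (mod 313)
301^4 ≡ 78 (mod 313)
301^8 ≡ 137 (mod 313)
301^16 ≡ 302 (mod 313)
301^32 ≡ 121 (mod 313)
301^64 ≡ 243 (mod 313)
301^128 ≡ 205 (mod 313)
301^156 = 301^(128+16+8+4) ≡ 1 (mod 313).
Result is 1, so (-12/313) = 1.

1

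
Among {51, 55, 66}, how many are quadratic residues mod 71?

(51/71) = -1 → non-residue.
(55/71) = -1 → non-residue.
(66/71) = -1 → non-residue.
Total quadratic residues among the 3: 0.

0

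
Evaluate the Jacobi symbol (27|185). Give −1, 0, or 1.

-1

Reciprocity: 27 ≡ 3 and 185 ≡ 1 (mod 4), so (27/185) = +(185/27).
Reduce top mod 27: now compute (23/27).
Reciprocity: 23 ≡ 3 and 27 ≡ 3 (mod 4), so (23/27) = −(27/23).
Reduce top mod 23: now compute (4/23).
Pull out 2^2: since 23 ≡ 7 (mod 8), (2/23) = +1, so (2/23)^2 = +1.
Reached (1/23) = 1. Collecting the sign flips along the way, the symbol is -1.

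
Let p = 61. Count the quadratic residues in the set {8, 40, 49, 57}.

(8/61) = -1 → non-residue.
(40/61) = -1 → non-residue.
(49/61) = +1 → QR.
(57/61) = +1 → QR.
Total quadratic residues among the 4: 2.

2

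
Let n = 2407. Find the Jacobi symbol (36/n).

Pull out 2^2: since 2407 ≡ 7 (mod 8), (2/2407) = +1, so (2/2407)^2 = +1.
Reciprocity: 9 ≡ 1 and 2407 ≡ 3 (mod 4), so (9/2407) = +(2407/9).
Reduce top mod 9: now compute (4/9).
Pull out 2^2: since 9 ≡ 1 (mod 8), (2/9) = +1, so (2/9)^2 = +1.
Reached (1/9) = 1. Collecting the sign flips along the way, the symbol is +1.

1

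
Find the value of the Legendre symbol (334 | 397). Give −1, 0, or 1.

-1

Euler's criterion: (334/397) ≡ 334^198 (mod 397).
334^2 ≡ 396 (mod 397)
334^4 ≡ 1 (mod 397)
334^8 ≡ 1 (mod 397)
334^16 ≡ 1 (mod 397)
334^32 ≡ 1 (mod 397)
334^64 ≡ 1 (mod 397)
334^128 ≡ 1 (mod 397)
334^198 = 334^(128+64+4+2) ≡ 396 (mod 397).
Result is 396 ≡ −1, so (334/397) = −1.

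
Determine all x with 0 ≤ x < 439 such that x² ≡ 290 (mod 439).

Since 439 ≡ 3 (mod 4), a square root of 290 is 290^((439+1)/4) = 290^110 mod 439.
Repeated squaring: 290^2≡251, 290^4≡224, 290^8≡130, 290^16≡218, 290^32≡112, 290^64≡252 (mod 439).
290^110 = 290^(64+32+8+4+2) ≡ 412 (mod 439).
Check: 412² = 169744 ≡ 290 (mod 439). The two roots are 27 and 412.

27, 412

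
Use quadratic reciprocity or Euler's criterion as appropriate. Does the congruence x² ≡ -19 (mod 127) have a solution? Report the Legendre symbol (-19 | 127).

-1

First reduce: -19 ≡ 108 (mod 127).
Pull out 2^2: since 127 ≡ 7 (mod 8), (2/127) = +1, so (2/127)^2 = +1.
Reciprocity: 27 ≡ 3 and 127 ≡ 3 (mod 4), so (27/127) = −(127/27).
Reduce top mod 27: now compute (19/27).
Reciprocity: 19 ≡ 3 and 27 ≡ 3 (mod 4), so (19/27) = −(27/19).
Reduce top mod 19: now compute (8/19).
Pull out 2^3: since 19 ≡ 3 (mod 8), (2/19) = -1, so (2/19)^3 = -1.
Reached (1/19) = 1. Collecting the sign flips along the way, the symbol is -1.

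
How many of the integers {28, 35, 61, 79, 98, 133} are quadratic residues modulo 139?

(28/139) = +1 → QR.
(35/139) = +1 → QR.
(61/139) = -1 → non-residue.
(79/139) = +1 → QR.
(98/139) = -1 → non-residue.
(133/139) = -1 → non-residue.
Total quadratic residues among the 6: 3.

3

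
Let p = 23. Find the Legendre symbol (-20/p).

First reduce: -20 ≡ 3 (mod 23).
Reciprocity: 3 ≡ 3 and 23 ≡ 3 (mod 4), so (3/23) = −(23/3).
Reduce top mod 3: now compute (2/3).
Pull out 2: since 3 ≡ 3 (mod 8), (2/3) = -1.
Reached (1/3) = 1. Collecting the sign flips along the way, the symbol is +1.

1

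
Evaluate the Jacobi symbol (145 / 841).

0

Reciprocity: 145 ≡ 1 and 841 ≡ 1 (mod 4), so (145/841) = +(841/145).
Reduce top mod 145: now compute (116/145).
Pull out 2^2: since 145 ≡ 1 (mod 8), (2/145) = +1, so (2/145)^2 = +1.
Reciprocity: 29 ≡ 1 and 145 ≡ 1 (mod 4), so (29/145) = +(145/29).
Reduce top mod 29: now compute (0/29).
Top reduces to 0: gcd > 1, so the symbol is 0.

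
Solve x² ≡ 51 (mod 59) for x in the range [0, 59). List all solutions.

Since 59 ≡ 3 (mod 4), a square root of 51 is 51^((59+1)/4) = 51^15 mod 59.
Repeated squaring: 51^2≡5, 51^4≡25, 51^8≡35 (mod 59).
51^15 = 51^(8+4+2+1) ≡ 46 (mod 59).
Check: 46² = 2116 ≡ 51 (mod 59). The two roots are 13 and 46.

13, 46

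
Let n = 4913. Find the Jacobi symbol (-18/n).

First reduce: -18 ≡ 4895 (mod 4913).
Reciprocity: 4895 ≡ 3 and 4913 ≡ 1 (mod 4), so (4895/4913) = +(4913/4895).
Reduce top mod 4895: now compute (18/4895).
Pull out 2: since 4895 ≡ 7 (mod 8), (2/4895) = +1.
Reciprocity: 9 ≡ 1 and 4895 ≡ 3 (mod 4), so (9/4895) = +(4895/9).
Reduce top mod 9: now compute (8/9).
Pull out 2^3: since 9 ≡ 1 (mod 8), (2/9) = +1, so (2/9)^3 = +1.
Reached (1/9) = 1. Collecting the sign flips along the way, the symbol is +1.

1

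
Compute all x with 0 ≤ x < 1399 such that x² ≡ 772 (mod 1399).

Since 1399 ≡ 3 (mod 4), a square root of 772 is 772^((1399+1)/4) = 772^350 mod 1399.
Repeated squaring: 772^2≡10, 772^4≡100, 772^8≡207, 772^16≡879, 772^32≡393, 772^64≡559, 772^128≡504, 772^256≡797 (mod 1399).
772^350 = 772^(256+64+16+8+4+2) ≡ 429 (mod 1399).
Check: 429² = 184041 ≡ 772 (mod 1399). The two roots are 429 and 970.

429, 970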